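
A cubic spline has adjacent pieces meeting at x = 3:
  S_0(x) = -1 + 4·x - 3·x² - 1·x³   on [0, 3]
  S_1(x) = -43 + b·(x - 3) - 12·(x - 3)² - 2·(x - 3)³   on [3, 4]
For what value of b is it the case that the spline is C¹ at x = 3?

-41

S_0'(x) = 4 - 6·x - 3·x², so S_0'(3) = -41. On the right, S_1'(3) = b, so b = -41.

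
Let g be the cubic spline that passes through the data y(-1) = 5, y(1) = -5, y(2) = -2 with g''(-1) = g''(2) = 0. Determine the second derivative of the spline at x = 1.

8

Write M_i for g''(x_i). With h_i = 2, 1 and divided differences Δ_i = -5, 3, the continuity of g' gives the tridiagonal system
  2·M_0 + 6·M_1 + 1·M_2 = 6(Δ_1 - Δ_0) = 48
Natural end conditions: M_0 = M_2 = 0.
Solving: M_0 = 0, M_1 = 8, M_2 = 0.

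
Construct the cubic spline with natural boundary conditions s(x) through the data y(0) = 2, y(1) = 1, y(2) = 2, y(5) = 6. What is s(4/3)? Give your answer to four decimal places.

1.1525

Let σ_i = s''(x_i). Step sizes h_i = 1, 1, 3; slopes of the chords Δ_i = (y_(i+1) - y_i)/h_i = -1, 1, 4/3.
  1·σ_0 + 4·σ_1 + 1·σ_2 = 6(Δ_1 - Δ_0) = 12
  1·σ_1 + 8·σ_2 + 3·σ_3 = 6(Δ_2 - Δ_1) = 2
Natural end conditions: σ_0 = σ_3 = 0.
Hence σ_0 = 0, σ_1 = 94/31, σ_2 = -4/31, σ_3 = 0.
On [1, 2], s(x) = 1 + 1/93·(x - 1) + 47/31·(x - 1)² - 49/93·(x - 1)³.
With (x - 1) = 1/3: s(4/3) = 2894/2511.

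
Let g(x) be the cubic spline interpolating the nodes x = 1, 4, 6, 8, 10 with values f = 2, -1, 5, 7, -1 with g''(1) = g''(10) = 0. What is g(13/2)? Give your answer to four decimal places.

6.3213

Let M_i = g''(x_i). Step sizes h_i = 3, 2, 2, 2; slopes of the chords Δ_i = (y_(i+1) - y_i)/h_i = -1, 3, 1, -4.
  3·M_0 + 10·M_1 + 2·M_2 = 6(Δ_1 - Δ_0) = 24
  2·M_1 + 8·M_2 + 2·M_3 = 6(Δ_2 - Δ_1) = -12
  2·M_2 + 8·M_3 + 2·M_4 = 6(Δ_3 - Δ_2) = -30
Natural end conditions: M_0 = M_4 = 0.
Solving: M_0 = 0, M_1 = 189/71, M_2 = -93/71, M_3 = -243/71, M_4 = 0.
On [6, 8], g(x) = 5 + 214/71·(x - 6) - 93/142·(x - 6)² - 25/142·(x - 6)³.
With (x - 6) = 1/2: g(13/2) = 7181/1136.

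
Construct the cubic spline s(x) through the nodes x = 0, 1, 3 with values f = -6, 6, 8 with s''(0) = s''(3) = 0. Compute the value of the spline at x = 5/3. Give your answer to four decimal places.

9.3827

Let M_i = s''(x_i). Step sizes h_i = 1, 2; slopes of the chords Δ_i = (y_(i+1) - y_i)/h_i = 12, 1.
  1·M_0 + 6·M_1 + 2·M_2 = 6(Δ_1 - Δ_0) = -66
Natural end conditions: M_0 = M_2 = 0.
Forward elimination and back-substitution give M_0 = 0, M_1 = -11, M_2 = 0.
On [1, 3], s(x) = 6 + 25/3·(x - 1) - 11/2·(x - 1)² + 11/12·(x - 1)³.
With (x - 1) = 2/3: s(5/3) = 760/81.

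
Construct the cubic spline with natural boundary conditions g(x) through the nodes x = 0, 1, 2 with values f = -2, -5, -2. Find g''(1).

With σ_i denoting the second derivative at x_i, h_i = 1, 1, and Δ_i = (y_(i+1) − y_i)/h_i = -3, 3:
  1·σ_0 + 4·σ_1 + 1·σ_2 = 6(Δ_1 - Δ_0) = 36
Natural end conditions: σ_0 = σ_2 = 0.
Solving the tridiagonal system: σ_0 = 0, σ_1 = 9, σ_2 = 0.

9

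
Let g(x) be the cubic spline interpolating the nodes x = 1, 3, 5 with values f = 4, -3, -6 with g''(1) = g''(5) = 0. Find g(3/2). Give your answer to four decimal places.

2.0156

With σ_i denoting the second derivative at x_i, h_i = 2, 2, and Δ_i = (y_(i+1) − y_i)/h_i = -7/2, -3/2:
  2·σ_0 + 8·σ_1 + 2·σ_2 = 6(Δ_1 - Δ_0) = 12
Natural end conditions: σ_0 = σ_2 = 0.
Solving the tridiagonal system: σ_0 = 0, σ_1 = 3/2, σ_2 = 0.
On [1, 3], g(x) = 4 - 4·(x - 1) + 0·(x - 1)² + 1/8·(x - 1)³.
With (x - 1) = 1/2: g(3/2) = 129/64.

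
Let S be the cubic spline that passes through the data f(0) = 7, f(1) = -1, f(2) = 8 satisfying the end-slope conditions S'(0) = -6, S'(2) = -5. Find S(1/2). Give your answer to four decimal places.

Put M_i = S'' at the i-th knot. Here h = (1, 1) and Δ = (-8, 9), so the interior equations h_(i-1)·M_(i-1) + 2(h_(i-1)+h_i)·M_i + h_i·M_(i+1) = 6(Δ_i − Δ_(i-1)) read
  1·M_0 + 4·M_1 + 1·M_2 = 6(Δ_1 - Δ_0) = 102
Clamped end conditions give two more equations: 2h_0·M_0 + h_0·M_1 = 6(Δ_0 - S'(0)) = -12 and h_1·M_1 + 2h_1·M_2 = 6(S'(2) - Δ_1) = -84.
Hence M_0 = -31, M_1 = 50, M_2 = -67.
On [0, 1], S(x) = 7 - 6·x - 31/2·x² + 27/2·x³.
With x = 1/2: S(1/2) = 29/16.

1.8125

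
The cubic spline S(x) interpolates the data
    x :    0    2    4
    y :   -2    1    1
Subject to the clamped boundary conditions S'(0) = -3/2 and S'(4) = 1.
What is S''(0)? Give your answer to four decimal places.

6.2500

With m_i denoting the second derivative at x_i, h_i = 2, 2, and Δ_i = (y_(i+1) − y_i)/h_i = 3/2, 0:
  2·m_0 + 8·m_1 + 2·m_2 = 6(Δ_1 - Δ_0) = -9
Clamped end conditions give two more equations: 2h_0·m_0 + h_0·m_1 = 6(Δ_0 - S'(0)) = 18 and h_1·m_1 + 2h_1·m_2 = 6(S'(4) - Δ_1) = 6.
Solving the tridiagonal system: m_0 = 25/4, m_1 = -7/2, m_2 = 13/4.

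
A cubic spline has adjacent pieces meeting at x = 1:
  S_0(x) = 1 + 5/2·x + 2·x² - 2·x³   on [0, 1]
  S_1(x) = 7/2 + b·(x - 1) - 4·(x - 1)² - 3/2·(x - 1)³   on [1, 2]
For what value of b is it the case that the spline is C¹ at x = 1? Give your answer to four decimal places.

0.5000

S_0'(x) = 5/2 + 4·x - 6·x², so S_0'(1) = 1/2. On the right, S_1'(1) = b, so b = 1/2.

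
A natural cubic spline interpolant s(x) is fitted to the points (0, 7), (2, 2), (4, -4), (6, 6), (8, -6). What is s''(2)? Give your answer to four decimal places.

With σ_i denoting the second derivative at x_i, h_i = 2, 2, 2, 2, and Δ_i = (y_(i+1) − y_i)/h_i = -5/2, -3, 5, -6:
  2·σ_0 + 8·σ_1 + 2·σ_2 = 6(Δ_1 - Δ_0) = -3
  2·σ_1 + 8·σ_2 + 2·σ_3 = 6(Δ_2 - Δ_1) = 48
  2·σ_2 + 8·σ_3 + 2·σ_4 = 6(Δ_3 - Δ_2) = -66
Natural end conditions: σ_0 = σ_4 = 0.
Solving the tridiagonal system: σ_0 = 0, σ_1 = -303/112, σ_2 = 261/28, σ_3 = -1185/112, σ_4 = 0.

-2.7054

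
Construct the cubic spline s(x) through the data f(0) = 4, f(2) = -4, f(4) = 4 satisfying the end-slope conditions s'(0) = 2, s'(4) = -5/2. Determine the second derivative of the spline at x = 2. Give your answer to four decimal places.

14.2500

With σ_i denoting the second derivative at x_i, h_i = 2, 2, and Δ_i = (y_(i+1) − y_i)/h_i = -4, 4:
  2·σ_0 + 8·σ_1 + 2·σ_2 = 6(Δ_1 - Δ_0) = 48
Clamped end conditions give two more equations: 2h_0·σ_0 + h_0·σ_1 = 6(Δ_0 - s'(0)) = -36 and h_1·σ_1 + 2h_1·σ_2 = 6(s'(4) - Δ_1) = -39.
Solving the tridiagonal system: σ_0 = -129/8, σ_1 = 57/4, σ_2 = -135/8.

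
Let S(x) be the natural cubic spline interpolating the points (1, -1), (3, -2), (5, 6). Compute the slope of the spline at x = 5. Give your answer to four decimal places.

Write M_i for S''(x_i). With h_i = 2, 2 and divided differences Δ_i = -1/2, 4, the continuity of S' gives the tridiagonal system
  2·M_0 + 8·M_1 + 2·M_2 = 6(Δ_1 - Δ_0) = 27
Natural end conditions: M_0 = M_2 = 0.
Hence M_0 = 0, M_1 = 27/8, M_2 = 0.
On [3, 5], S'(x) = b_1 + 2c_1·(x - 3) + 3d_1·(x - 3)² with b_1 = Δ_1 - h_1(2M_1 + M_2)/6 = 7/4, c_1 = M_1/2 = 27/16, d_1 = (M_2 - M_1)/(6h_1) = -9/32. So S'(5) = 41/8.

5.1250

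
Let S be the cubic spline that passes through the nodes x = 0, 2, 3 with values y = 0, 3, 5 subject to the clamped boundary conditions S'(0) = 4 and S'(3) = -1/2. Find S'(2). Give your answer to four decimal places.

With M_i denoting the second derivative at x_i, h_i = 2, 1, and Δ_i = (y_(i+1) − y_i)/h_i = 3/2, 2:
  2·M_0 + 6·M_1 + 1·M_2 = 6(Δ_1 - Δ_0) = 3
Clamped end conditions give two more equations: 2h_0·M_0 + h_0·M_1 = 6(Δ_0 - S'(0)) = -15 and h_1·M_1 + 2h_1·M_2 = 6(S'(3) - Δ_1) = -15.
Hence M_0 = -23/4, M_1 = 4, M_2 = -19/2.
On [2, 3], S'(x) = b_1 + 2c_1·(x - 2) + 3d_1·(x - 2)² with b_1 = Δ_1 - h_1(2M_1 + M_2)/6 = 9/4, c_1 = M_1/2 = 2, d_1 = (M_2 - M_1)/(6h_1) = -9/4. So S'(2) = 9/4.

2.2500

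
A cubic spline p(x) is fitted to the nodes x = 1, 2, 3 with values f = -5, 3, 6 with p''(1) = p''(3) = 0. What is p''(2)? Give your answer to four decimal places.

-7.5000

Write M_i for p''(x_i). With h_i = 1, 1 and divided differences Δ_i = 8, 3, the continuity of p' gives the tridiagonal system
  1·M_0 + 4·M_1 + 1·M_2 = 6(Δ_1 - Δ_0) = -30
Natural end conditions: M_0 = M_2 = 0.
Hence M_0 = 0, M_1 = -15/2, M_2 = 0.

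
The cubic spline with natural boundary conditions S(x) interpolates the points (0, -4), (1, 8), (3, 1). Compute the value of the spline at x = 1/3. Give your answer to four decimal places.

Let M_i = S''(x_i). Step sizes h_i = 1, 2; slopes of the chords Δ_i = (y_(i+1) - y_i)/h_i = 12, -7/2.
  1·M_0 + 6·M_1 + 2·M_2 = 6(Δ_1 - Δ_0) = -93
Natural end conditions: M_0 = M_2 = 0.
Forward elimination and back-substitution give M_0 = 0, M_1 = -31/2, M_2 = 0.
On [0, 1], S(x) = -4 + 175/12·x + 0·x² - 31/12·x³.
With x = 1/3: S(1/3) = 62/81.

0.7654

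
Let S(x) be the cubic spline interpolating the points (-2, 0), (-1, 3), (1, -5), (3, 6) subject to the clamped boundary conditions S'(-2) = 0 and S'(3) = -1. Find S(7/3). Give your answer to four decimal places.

3.6184

With m_i denoting the second derivative at x_i, h_i = 1, 2, 2, and Δ_i = (y_(i+1) − y_i)/h_i = 3, -4, 11/2:
  1·m_0 + 6·m_1 + 2·m_2 = 6(Δ_1 - Δ_0) = -42
  2·m_1 + 8·m_2 + 2·m_3 = 6(Δ_2 - Δ_1) = 57
Clamped end conditions give two more equations: 2h_0·m_0 + h_0·m_1 = 6(Δ_0 - S'(-2)) = 18 and h_2·m_2 + 2h_2·m_3 = 6(S'(3) - Δ_2) = -39.
Solving the tridiagonal system: m_0 = 377/23, m_1 = -340/23, m_2 = 697/46, m_3 = -797/46.
On [1, 3], S(x) = -5 + 27/23·(x - 1) + 697/92·(x - 1)² - 249/92·(x - 1)³.
With (x - 1) = 4/3: S(7/3) = 749/207.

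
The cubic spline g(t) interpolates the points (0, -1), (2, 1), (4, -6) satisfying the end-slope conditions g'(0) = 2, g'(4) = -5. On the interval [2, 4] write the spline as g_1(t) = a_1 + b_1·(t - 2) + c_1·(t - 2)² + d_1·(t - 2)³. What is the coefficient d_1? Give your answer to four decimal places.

0.2188

Put M_i = g'' at the i-th knot. Here h = (2, 2) and Δ = (1, -7/2), so the interior equations h_(i-1)·M_(i-1) + 2(h_(i-1)+h_i)·M_i + h_i·M_(i+1) = 6(Δ_i − Δ_(i-1)) read
  2·M_0 + 8·M_1 + 2·M_2 = 6(Δ_1 - Δ_0) = -27
Clamped end conditions give two more equations: 2h_0·M_0 + h_0·M_1 = 6(Δ_0 - g'(0)) = -6 and h_1·M_1 + 2h_1·M_2 = 6(g'(4) - Δ_1) = -9.
Solving: M_0 = 1/8, M_1 = -13/4, M_2 = -5/8.
On [2, 4], with g_1(t) = a_1 + b_1·(t - 2) + c_1·(t - 2)² + d_1·(t - 2)³: c_1 = M_1/2 = -13/8, d_1 = (M_2 - M_1)/(6h_1) = 7/32, b_1 = Δ_1 - h_1(2M_1 + M_2)/6 = -9/8.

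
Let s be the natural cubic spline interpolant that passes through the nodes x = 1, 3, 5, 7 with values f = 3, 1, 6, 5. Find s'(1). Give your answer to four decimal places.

With M_i denoting the second derivative at x_i, h_i = 2, 2, 2, and Δ_i = (y_(i+1) − y_i)/h_i = -1, 5/2, -1/2:
  2·M_0 + 8·M_1 + 2·M_2 = 6(Δ_1 - Δ_0) = 21
  2·M_1 + 8·M_2 + 2·M_3 = 6(Δ_2 - Δ_1) = -18
Natural end conditions: M_0 = M_3 = 0.
Solving the tridiagonal system: M_0 = 0, M_1 = 17/5, M_2 = -31/10, M_3 = 0.
On [1, 3], s'(x) = b_0 + 2c_0·(x - 1) + 3d_0·(x - 1)² with b_0 = Δ_0 - h_0(2M_0 + M_1)/6 = -32/15, c_0 = M_0/2 = 0, d_0 = (M_1 - M_0)/(6h_0) = 17/60. So s'(1) = -32/15.

-2.1333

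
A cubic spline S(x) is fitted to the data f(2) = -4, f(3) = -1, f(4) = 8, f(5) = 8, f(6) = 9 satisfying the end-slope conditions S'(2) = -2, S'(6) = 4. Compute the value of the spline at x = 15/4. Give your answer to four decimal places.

Let m_i = S''(x_i). Step sizes h_i = 1, 1, 1, 1; slopes of the chords Δ_i = (y_(i+1) - y_i)/h_i = 3, 9, 0, 1.
  1·m_0 + 4·m_1 + 1·m_2 = 6(Δ_1 - Δ_0) = 36
  1·m_1 + 4·m_2 + 1·m_3 = 6(Δ_2 - Δ_1) = -54
  1·m_2 + 4·m_3 + 1·m_4 = 6(Δ_3 - Δ_2) = 6
Clamped end conditions give two more equations: 2h_0·m_0 + h_0·m_1 = 6(Δ_0 - S'(2)) = 30 and h_3·m_3 + 2h_3·m_4 = 6(S'(6) - Δ_3) = 18.
Solving: m_0 = 267/28, m_1 = 153/14, m_2 = -69/4, m_3 = 57/14, m_4 = 195/28.
On [3, 4], S(x) = -1 + 461/56·(x - 3) + 153/28·(x - 3)² - 263/56·(x - 3)³.
With (x - 3) = 3/4: S(15/4) = 22459/3584.

6.2665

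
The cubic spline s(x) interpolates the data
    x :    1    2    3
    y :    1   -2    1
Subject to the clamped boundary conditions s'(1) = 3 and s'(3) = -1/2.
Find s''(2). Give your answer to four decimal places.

Let σ_i = s''(x_i). Step sizes h_i = 1, 1; slopes of the chords Δ_i = (y_(i+1) - y_i)/h_i = -3, 3.
  1·σ_0 + 4·σ_1 + 1·σ_2 = 6(Δ_1 - Δ_0) = 36
Clamped end conditions give two more equations: 2h_0·σ_0 + h_0·σ_1 = 6(Δ_0 - s'(1)) = -36 and h_1·σ_1 + 2h_1·σ_2 = 6(s'(3) - Δ_1) = -21.
Forward elimination and back-substitution give σ_0 = -115/4, σ_1 = 43/2, σ_2 = -85/4.

21.5000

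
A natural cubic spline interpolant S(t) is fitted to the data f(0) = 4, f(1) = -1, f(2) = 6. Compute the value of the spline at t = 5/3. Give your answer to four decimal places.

2.7778

Let M_i = S''(x_i). Step sizes h_i = 1, 1; slopes of the chords Δ_i = (y_(i+1) - y_i)/h_i = -5, 7.
  1·M_0 + 4·M_1 + 1·M_2 = 6(Δ_1 - Δ_0) = 72
Natural end conditions: M_0 = M_2 = 0.
Forward elimination and back-substitution give M_0 = 0, M_1 = 18, M_2 = 0.
On [1, 2], S(t) = -1 + 1·(t - 1) + 9·(t - 1)² - 3·(t - 1)³.
With (t - 1) = 2/3: S(5/3) = 25/9.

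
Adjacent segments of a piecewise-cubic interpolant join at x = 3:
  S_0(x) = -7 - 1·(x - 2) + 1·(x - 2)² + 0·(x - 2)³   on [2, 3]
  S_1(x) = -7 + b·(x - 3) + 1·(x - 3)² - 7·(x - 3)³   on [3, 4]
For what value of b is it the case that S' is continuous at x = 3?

S_0'(x) = -1 + 2·(x - 2) + 0·(x - 2)², so S_0'(3) = 1. On the right, S_1'(3) = b, so b = 1.

1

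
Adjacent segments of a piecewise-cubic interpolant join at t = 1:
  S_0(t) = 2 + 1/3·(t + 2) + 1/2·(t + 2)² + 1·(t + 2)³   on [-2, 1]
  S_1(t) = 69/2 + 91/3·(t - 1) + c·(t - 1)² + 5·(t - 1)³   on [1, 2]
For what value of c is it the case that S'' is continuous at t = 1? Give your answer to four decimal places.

9.5000

S_0''(t) = 1 + 6·(t + 2), so S_0''(1) = 19. On the right, S_1''(1) = 2c, so c = 19/2.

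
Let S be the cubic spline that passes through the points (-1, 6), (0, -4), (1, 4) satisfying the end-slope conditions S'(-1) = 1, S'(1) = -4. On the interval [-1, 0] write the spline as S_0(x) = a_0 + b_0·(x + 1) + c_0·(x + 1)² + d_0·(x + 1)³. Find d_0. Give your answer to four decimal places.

20.2500

Let M_i = S''(x_i). Step sizes h_i = 1, 1; slopes of the chords Δ_i = (y_(i+1) - y_i)/h_i = -10, 8.
  1·M_0 + 4·M_1 + 1·M_2 = 6(Δ_1 - Δ_0) = 108
Clamped end conditions give two more equations: 2h_0·M_0 + h_0·M_1 = 6(Δ_0 - S'(-1)) = -66 and h_1·M_1 + 2h_1·M_2 = 6(S'(1) - Δ_1) = -72.
Solving: M_0 = -125/2, M_1 = 59, M_2 = -131/2.
On [-1, 0], with S_0(x) = a_0 + b_0·(x + 1) + c_0·(x + 1)² + d_0·(x + 1)³: c_0 = M_0/2 = -125/4, d_0 = (M_1 - M_0)/(6h_0) = 81/4, b_0 = Δ_0 - h_0(2M_0 + M_1)/6 = 1.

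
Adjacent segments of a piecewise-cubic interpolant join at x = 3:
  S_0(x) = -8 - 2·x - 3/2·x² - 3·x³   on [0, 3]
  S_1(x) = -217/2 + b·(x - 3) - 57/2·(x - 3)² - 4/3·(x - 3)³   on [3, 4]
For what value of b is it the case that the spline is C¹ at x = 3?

S_0'(x) = -2 - 3·x - 9·x², so S_0'(3) = -92. On the right, S_1'(3) = b, so b = -92.

-92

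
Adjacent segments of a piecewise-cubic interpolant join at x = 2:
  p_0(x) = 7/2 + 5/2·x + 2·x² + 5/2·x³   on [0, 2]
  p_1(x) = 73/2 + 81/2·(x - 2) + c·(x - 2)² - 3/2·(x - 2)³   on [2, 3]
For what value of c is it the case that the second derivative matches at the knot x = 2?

p_0''(x) = 4 + 15·x, so p_0''(2) = 34. On the right, p_1''(2) = 2c, so c = 17.

17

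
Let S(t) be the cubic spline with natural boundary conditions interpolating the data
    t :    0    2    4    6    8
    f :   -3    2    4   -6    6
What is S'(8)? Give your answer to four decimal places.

Put m_i = S'' at the i-th knot. Here h = (2, 2, 2, 2) and Δ = (5/2, 1, -5, 6), so the interior equations h_(i-1)·m_(i-1) + 2(h_(i-1)+h_i)·m_i + h_i·m_(i+1) = 6(Δ_i − Δ_(i-1)) read
  2·m_0 + 8·m_1 + 2·m_2 = 6(Δ_1 - Δ_0) = -9
  2·m_1 + 8·m_2 + 2·m_3 = 6(Δ_2 - Δ_1) = -36
  2·m_2 + 8·m_3 + 2·m_4 = 6(Δ_3 - Δ_2) = 66
Natural end conditions: m_0 = m_4 = 0.
Hence m_0 = 0, m_1 = 75/112, m_2 = -201/28, m_3 = 1125/112, m_4 = 0.
On [6, 8], S'(t) = b_3 + 2c_3·(t - 6) + 3d_3·(t - 6)² with b_3 = Δ_3 - h_3(2m_3 + m_4)/6 = -39/56, c_3 = m_3/2 = 1125/224, d_3 = (m_4 - m_3)/(6h_3) = -375/448. So S'(8) = 1047/112.

9.3482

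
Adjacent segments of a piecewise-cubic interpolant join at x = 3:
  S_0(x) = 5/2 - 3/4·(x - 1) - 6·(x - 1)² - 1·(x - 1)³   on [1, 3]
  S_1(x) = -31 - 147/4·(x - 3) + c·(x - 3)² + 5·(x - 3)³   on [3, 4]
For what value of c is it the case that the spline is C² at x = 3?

-12

S_0''(x) = -12 - 6·(x - 1), so S_0''(3) = -24. On the right, S_1''(3) = 2c, so c = -12.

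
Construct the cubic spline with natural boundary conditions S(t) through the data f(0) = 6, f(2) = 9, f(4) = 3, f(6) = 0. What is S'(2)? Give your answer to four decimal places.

Write M_i for S''(x_i). With h_i = 2, 2, 2 and divided differences Δ_i = 3/2, -3, -3/2, the continuity of S' gives the tridiagonal system
  2·M_0 + 8·M_1 + 2·M_2 = 6(Δ_1 - Δ_0) = -27
  2·M_1 + 8·M_2 + 2·M_3 = 6(Δ_2 - Δ_1) = 9
Natural end conditions: M_0 = M_3 = 0.
Solving the tridiagonal system: M_0 = 0, M_1 = -39/10, M_2 = 21/10, M_3 = 0.
On [2, 4], S'(t) = b_1 + 2c_1·(t - 2) + 3d_1·(t - 2)² with b_1 = Δ_1 - h_1(2M_1 + M_2)/6 = -11/10, c_1 = M_1/2 = -39/20, d_1 = (M_2 - M_1)/(6h_1) = 1/2. So S'(2) = -11/10.

-1.1000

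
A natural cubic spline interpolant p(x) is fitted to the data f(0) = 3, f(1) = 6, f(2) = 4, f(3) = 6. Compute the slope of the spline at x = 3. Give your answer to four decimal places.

With σ_i denoting the second derivative at x_i, h_i = 1, 1, 1, and Δ_i = (y_(i+1) − y_i)/h_i = 3, -2, 2:
  1·σ_0 + 4·σ_1 + 1·σ_2 = 6(Δ_1 - Δ_0) = -30
  1·σ_1 + 4·σ_2 + 1·σ_3 = 6(Δ_2 - Δ_1) = 24
Natural end conditions: σ_0 = σ_3 = 0.
Forward elimination and back-substitution give σ_0 = 0, σ_1 = -48/5, σ_2 = 42/5, σ_3 = 0.
On [2, 3], p'(x) = b_2 + 2c_2·(x - 2) + 3d_2·(x - 2)² with b_2 = Δ_2 - h_2(2σ_2 + σ_3)/6 = -4/5, c_2 = σ_2/2 = 21/5, d_2 = (σ_3 - σ_2)/(6h_2) = -7/5. So p'(3) = 17/5.

3.4000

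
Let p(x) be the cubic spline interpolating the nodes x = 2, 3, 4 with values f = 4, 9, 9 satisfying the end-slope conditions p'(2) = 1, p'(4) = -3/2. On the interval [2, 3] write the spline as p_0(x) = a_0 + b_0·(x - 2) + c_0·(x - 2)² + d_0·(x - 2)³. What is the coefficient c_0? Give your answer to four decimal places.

9.1250

Write σ_i for p''(x_i). With h_i = 1, 1 and divided differences Δ_i = 5, 0, the continuity of p' gives the tridiagonal system
  1·σ_0 + 4·σ_1 + 1·σ_2 = 6(Δ_1 - Δ_0) = -30
Clamped end conditions give two more equations: 2h_0·σ_0 + h_0·σ_1 = 6(Δ_0 - p'(2)) = 24 and h_1·σ_1 + 2h_1·σ_2 = 6(p'(4) - Δ_1) = -9.
Hence σ_0 = 73/4, σ_1 = -25/2, σ_2 = 7/4.
On [2, 3], with p_0(x) = a_0 + b_0·(x - 2) + c_0·(x - 2)² + d_0·(x - 2)³: c_0 = σ_0/2 = 73/8, d_0 = (σ_1 - σ_0)/(6h_0) = -41/8, b_0 = Δ_0 - h_0(2σ_0 + σ_1)/6 = 1.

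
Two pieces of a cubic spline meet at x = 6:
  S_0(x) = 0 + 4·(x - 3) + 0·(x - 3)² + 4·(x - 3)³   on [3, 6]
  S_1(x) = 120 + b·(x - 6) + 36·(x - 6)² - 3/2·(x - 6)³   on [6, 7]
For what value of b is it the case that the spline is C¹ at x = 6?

112

S_0'(x) = 4 + 0·(x - 3) + 12·(x - 3)², so S_0'(6) = 112. On the right, S_1'(6) = b, so b = 112.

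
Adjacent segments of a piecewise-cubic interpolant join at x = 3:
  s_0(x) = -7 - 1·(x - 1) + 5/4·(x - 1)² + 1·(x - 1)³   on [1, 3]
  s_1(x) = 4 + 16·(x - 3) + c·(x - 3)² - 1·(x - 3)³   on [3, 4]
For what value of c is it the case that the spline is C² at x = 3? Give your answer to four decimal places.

7.2500

s_0''(x) = 5/2 + 6·(x - 1), so s_0''(3) = 29/2. On the right, s_1''(3) = 2c, so c = 29/4.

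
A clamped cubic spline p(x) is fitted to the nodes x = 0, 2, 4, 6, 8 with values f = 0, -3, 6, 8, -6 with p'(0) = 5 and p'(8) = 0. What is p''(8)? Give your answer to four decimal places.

15.0714

Put M_i = p'' at the i-th knot. Here h = (2, 2, 2, 2) and Δ = (-3/2, 9/2, 1, -7), so the interior equations h_(i-1)·M_(i-1) + 2(h_(i-1)+h_i)·M_i + h_i·M_(i+1) = 6(Δ_i − Δ_(i-1)) read
  2·M_0 + 8·M_1 + 2·M_2 = 6(Δ_1 - Δ_0) = 36
  2·M_1 + 8·M_2 + 2·M_3 = 6(Δ_2 - Δ_1) = -21
  2·M_2 + 8·M_3 + 2·M_4 = 6(Δ_3 - Δ_2) = -48
Clamped end conditions give two more equations: 2h_0·M_0 + h_0·M_1 = 6(Δ_0 - p'(0)) = -39 and h_3·M_3 + 2h_3·M_4 = 6(p'(8) - Δ_3) = 42.
Solving: M_0 = -197/14, M_1 = 121/14, M_2 = -5/2, M_3 = -64/7, M_4 = 211/14.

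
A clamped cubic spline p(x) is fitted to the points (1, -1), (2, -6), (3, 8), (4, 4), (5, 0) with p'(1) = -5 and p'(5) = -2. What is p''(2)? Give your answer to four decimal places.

Put M_i = p'' at the i-th knot. Here h = (1, 1, 1, 1) and Δ = (-5, 14, -4, -4), so the interior equations h_(i-1)·M_(i-1) + 2(h_(i-1)+h_i)·M_i + h_i·M_(i+1) = 6(Δ_i − Δ_(i-1)) read
  1·M_0 + 4·M_1 + 1·M_2 = 6(Δ_1 - Δ_0) = 114
  1·M_1 + 4·M_2 + 1·M_3 = 6(Δ_2 - Δ_1) = -108
  1·M_2 + 4·M_3 + 1·M_4 = 6(Δ_3 - Δ_2) = 0
Clamped end conditions give two more equations: 2h_0·M_0 + h_0·M_1 = 6(Δ_0 - p'(1)) = 0 and h_3·M_3 + 2h_3·M_4 = 6(p'(5) - Δ_3) = 12.
Solving: M_0 = -309/14, M_1 = 309/7, M_2 = -81/2, M_3 = 69/7, M_4 = 15/14.

44.1429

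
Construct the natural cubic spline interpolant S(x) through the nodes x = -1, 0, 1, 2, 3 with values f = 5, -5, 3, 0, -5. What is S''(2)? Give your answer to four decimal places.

With M_i denoting the second derivative at x_i, h_i = 1, 1, 1, 1, and Δ_i = (y_(i+1) − y_i)/h_i = -10, 8, -3, -5:
  1·M_0 + 4·M_1 + 1·M_2 = 6(Δ_1 - Δ_0) = 108
  1·M_1 + 4·M_2 + 1·M_3 = 6(Δ_2 - Δ_1) = -66
  1·M_2 + 4·M_3 + 1·M_4 = 6(Δ_3 - Δ_2) = -12
Natural end conditions: M_0 = M_4 = 0.
Hence M_0 = 0, M_1 = 234/7, M_2 = -180/7, M_3 = 24/7, M_4 = 0.

3.4286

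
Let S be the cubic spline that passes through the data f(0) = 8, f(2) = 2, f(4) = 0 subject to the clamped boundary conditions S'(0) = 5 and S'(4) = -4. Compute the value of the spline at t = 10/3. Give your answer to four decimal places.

1.2222

Let σ_i = S''(x_i). Step sizes h_i = 2, 2; slopes of the chords Δ_i = (y_(i+1) - y_i)/h_i = -3, -1.
  2·σ_0 + 8·σ_1 + 2·σ_2 = 6(Δ_1 - Δ_0) = 12
Clamped end conditions give two more equations: 2h_0·σ_0 + h_0·σ_1 = 6(Δ_0 - S'(0)) = -48 and h_1·σ_1 + 2h_1·σ_2 = 6(S'(4) - Δ_1) = -18.
Solving: σ_0 = -63/4, σ_1 = 15/2, σ_2 = -33/4.
On [2, 4], S(t) = 2 - 13/4·(t - 2) + 15/4·(t - 2)² - 21/16·(t - 2)³.
With (t - 2) = 4/3: S(10/3) = 11/9.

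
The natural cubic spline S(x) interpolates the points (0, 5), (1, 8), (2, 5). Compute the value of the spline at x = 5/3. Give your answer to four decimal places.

Put M_i = S'' at the i-th knot. Here h = (1, 1) and Δ = (3, -3), so the interior equations h_(i-1)·M_(i-1) + 2(h_(i-1)+h_i)·M_i + h_i·M_(i+1) = 6(Δ_i − Δ_(i-1)) read
  1·M_0 + 4·M_1 + 1·M_2 = 6(Δ_1 - Δ_0) = -36
Natural end conditions: M_0 = M_2 = 0.
Solving the tridiagonal system: M_0 = 0, M_1 = -9, M_2 = 0.
On [1, 2], S(x) = 8 + 0·(x - 1) - 9/2·(x - 1)² + 3/2·(x - 1)³.
With (x - 1) = 2/3: S(5/3) = 58/9.

6.4444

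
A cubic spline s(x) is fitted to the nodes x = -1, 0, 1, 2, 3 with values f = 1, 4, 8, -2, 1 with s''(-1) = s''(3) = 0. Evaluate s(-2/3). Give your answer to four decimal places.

Write M_i for s''(x_i). With h_i = 1, 1, 1, 1 and divided differences Δ_i = 3, 4, -10, 3, the continuity of s' gives the tridiagonal system
  1·M_0 + 4·M_1 + 1·M_2 = 6(Δ_1 - Δ_0) = 6
  1·M_1 + 4·M_2 + 1·M_3 = 6(Δ_2 - Δ_1) = -84
  1·M_2 + 4·M_3 + 1·M_4 = 6(Δ_3 - Δ_2) = 78
Natural end conditions: M_0 = M_4 = 0.
Solving: M_0 = 0, M_1 = 9, M_2 = -30, M_3 = 27, M_4 = 0.
On [-1, 0], s(x) = 1 + 3/2·(x + 1) + 0·(x + 1)² + 3/2·(x + 1)³.
With (x + 1) = 1/3: s(-2/3) = 14/9.

1.5556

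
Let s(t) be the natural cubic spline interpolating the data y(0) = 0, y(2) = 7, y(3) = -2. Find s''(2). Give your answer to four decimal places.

-12.5000

With σ_i denoting the second derivative at x_i, h_i = 2, 1, and Δ_i = (y_(i+1) − y_i)/h_i = 7/2, -9:
  2·σ_0 + 6·σ_1 + 1·σ_2 = 6(Δ_1 - Δ_0) = -75
Natural end conditions: σ_0 = σ_2 = 0.
Solving: σ_0 = 0, σ_1 = -25/2, σ_2 = 0.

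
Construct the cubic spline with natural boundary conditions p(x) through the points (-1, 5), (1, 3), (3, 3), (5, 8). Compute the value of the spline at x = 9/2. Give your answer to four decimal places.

Write M_i for p''(x_i). With h_i = 2, 2, 2 and divided differences Δ_i = -1, 0, 5/2, the continuity of p' gives the tridiagonal system
  2·M_0 + 8·M_1 + 2·M_2 = 6(Δ_1 - Δ_0) = 6
  2·M_1 + 8·M_2 + 2·M_3 = 6(Δ_2 - Δ_1) = 15
Natural end conditions: M_0 = M_3 = 0.
Forward elimination and back-substitution give M_0 = 0, M_1 = 3/10, M_2 = 9/5, M_3 = 0.
On [3, 5], p(x) = 3 + 13/10·(x - 3) + 9/10·(x - 3)² - 3/20·(x - 3)³.
With (x - 3) = 3/2: p(9/2) = 207/32.

6.4688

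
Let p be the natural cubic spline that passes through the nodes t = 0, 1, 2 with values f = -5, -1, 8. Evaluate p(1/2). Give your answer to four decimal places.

-3.4688

Put σ_i = p'' at the i-th knot. Here h = (1, 1) and Δ = (4, 9), so the interior equations h_(i-1)·σ_(i-1) + 2(h_(i-1)+h_i)·σ_i + h_i·σ_(i+1) = 6(Δ_i − Δ_(i-1)) read
  1·σ_0 + 4·σ_1 + 1·σ_2 = 6(Δ_1 - Δ_0) = 30
Natural end conditions: σ_0 = σ_2 = 0.
Solving the tridiagonal system: σ_0 = 0, σ_1 = 15/2, σ_2 = 0.
On [0, 1], p(t) = -5 + 11/4·t + 0·t² + 5/4·t³.
With t = 1/2: p(1/2) = -111/32.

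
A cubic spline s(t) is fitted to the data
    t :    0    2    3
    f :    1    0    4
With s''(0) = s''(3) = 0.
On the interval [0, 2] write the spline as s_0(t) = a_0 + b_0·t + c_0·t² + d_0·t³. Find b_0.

Let M_i = s''(x_i). Step sizes h_i = 2, 1; slopes of the chords Δ_i = (y_(i+1) - y_i)/h_i = -1/2, 4.
  2·M_0 + 6·M_1 + 1·M_2 = 6(Δ_1 - Δ_0) = 27
Natural end conditions: M_0 = M_2 = 0.
Solving: M_0 = 0, M_1 = 9/2, M_2 = 0.
On [0, 2], with s_0(t) = a_0 + b_0·t + c_0·t² + d_0·t³: c_0 = M_0/2 = 0, d_0 = (M_1 - M_0)/(6h_0) = 3/8, b_0 = Δ_0 - h_0(2M_0 + M_1)/6 = -2.

-2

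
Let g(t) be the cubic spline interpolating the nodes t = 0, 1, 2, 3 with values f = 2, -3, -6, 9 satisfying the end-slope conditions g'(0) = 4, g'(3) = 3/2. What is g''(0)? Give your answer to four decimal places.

-26.4667

Let m_i = g''(x_i). Step sizes h_i = 1, 1, 1; slopes of the chords Δ_i = (y_(i+1) - y_i)/h_i = -5, -3, 15.
  1·m_0 + 4·m_1 + 1·m_2 = 6(Δ_1 - Δ_0) = 12
  1·m_1 + 4·m_2 + 1·m_3 = 6(Δ_2 - Δ_1) = 108
Clamped end conditions give two more equations: 2h_0·m_0 + h_0·m_1 = 6(Δ_0 - g'(0)) = -54 and h_2·m_2 + 2h_2·m_3 = 6(g'(3) - Δ_2) = -81.
Forward elimination and back-substitution give m_0 = -397/15, m_1 = -16/15, m_2 = 641/15, m_3 = -928/15.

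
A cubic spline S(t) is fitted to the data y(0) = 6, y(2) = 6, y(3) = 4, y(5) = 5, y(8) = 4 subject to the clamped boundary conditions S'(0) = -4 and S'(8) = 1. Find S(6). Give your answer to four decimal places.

Put M_i = S'' at the i-th knot. Here h = (2, 1, 2, 3) and Δ = (0, -2, 1/2, -1/3), so the interior equations h_(i-1)·M_(i-1) + 2(h_(i-1)+h_i)·M_i + h_i·M_(i+1) = 6(Δ_i − Δ_(i-1)) read
  2·M_0 + 6·M_1 + 1·M_2 = 6(Δ_1 - Δ_0) = -12
  1·M_1 + 6·M_2 + 2·M_3 = 6(Δ_2 - Δ_1) = 15
  2·M_2 + 10·M_3 + 3·M_4 = 6(Δ_3 - Δ_2) = -5
Clamped end conditions give two more equations: 2h_0·M_0 + h_0·M_1 = 6(Δ_0 - S'(0)) = 24 and h_3·M_3 + 2h_3·M_4 = 6(S'(8) - Δ_3) = 8.
Hence M_0 = 2661/302, M_1 = -849/151, M_2 = 621/151, M_3 = -306/151, M_4 = 1063/453.
On [5, 8], S(t) = 5 + 157/302·(t - 5) - 153/151·(t - 5)² + 1981/8154·(t - 5)³.
With (t - 5) = 1: S(6) = 19364/4077.

4.7496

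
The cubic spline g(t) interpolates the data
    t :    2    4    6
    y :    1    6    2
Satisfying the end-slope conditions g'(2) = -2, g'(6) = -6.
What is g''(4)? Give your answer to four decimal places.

Write m_i for g''(x_i). With h_i = 2, 2 and divided differences Δ_i = 5/2, -2, the continuity of g' gives the tridiagonal system
  2·m_0 + 8·m_1 + 2·m_2 = 6(Δ_1 - Δ_0) = -27
Clamped end conditions give two more equations: 2h_0·m_0 + h_0·m_1 = 6(Δ_0 - g'(2)) = 27 and h_1·m_1 + 2h_1·m_2 = 6(g'(6) - Δ_1) = -24.
Forward elimination and back-substitution give m_0 = 73/8, m_1 = -19/4, m_2 = -29/8.

-4.7500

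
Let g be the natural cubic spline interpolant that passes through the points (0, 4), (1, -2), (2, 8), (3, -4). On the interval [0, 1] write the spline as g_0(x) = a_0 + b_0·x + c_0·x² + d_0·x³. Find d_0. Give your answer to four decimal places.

Put m_i = g'' at the i-th knot. Here h = (1, 1, 1) and Δ = (-6, 10, -12), so the interior equations h_(i-1)·m_(i-1) + 2(h_(i-1)+h_i)·m_i + h_i·m_(i+1) = 6(Δ_i − Δ_(i-1)) read
  1·m_0 + 4·m_1 + 1·m_2 = 6(Δ_1 - Δ_0) = 96
  1·m_1 + 4·m_2 + 1·m_3 = 6(Δ_2 - Δ_1) = -132
Natural end conditions: m_0 = m_3 = 0.
Solving the tridiagonal system: m_0 = 0, m_1 = 172/5, m_2 = -208/5, m_3 = 0.
On [0, 1], with g_0(x) = a_0 + b_0·x + c_0·x² + d_0·x³: c_0 = m_0/2 = 0, d_0 = (m_1 - m_0)/(6h_0) = 86/15, b_0 = Δ_0 - h_0(2m_0 + m_1)/6 = -176/15.

5.7333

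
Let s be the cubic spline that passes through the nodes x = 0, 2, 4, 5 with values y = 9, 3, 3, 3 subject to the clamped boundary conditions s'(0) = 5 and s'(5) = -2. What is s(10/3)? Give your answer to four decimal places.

Write m_i for s''(x_i). With h_i = 2, 2, 1 and divided differences Δ_i = -3, 0, 0, the continuity of s' gives the tridiagonal system
  2·m_0 + 8·m_1 + 2·m_2 = 6(Δ_1 - Δ_0) = 18
  2·m_1 + 6·m_2 + 1·m_3 = 6(Δ_2 - Δ_1) = 0
Clamped end conditions give two more equations: 2h_0·m_0 + h_0·m_1 = 6(Δ_0 - s'(0)) = -48 and h_2·m_2 + 2h_2·m_3 = 6(s'(5) - Δ_2) = -12.
Forward elimination and back-substitution give m_0 = -349/23, m_1 = 146/23, m_2 = -28/23, m_3 = -124/23.
On [2, 4], s(x) = 3 - 88/23·(x - 2) + 73/23·(x - 2)² - 29/46·(x - 2)³.
With (x - 2) = 4/3: s(10/3) = 1271/621.

2.0467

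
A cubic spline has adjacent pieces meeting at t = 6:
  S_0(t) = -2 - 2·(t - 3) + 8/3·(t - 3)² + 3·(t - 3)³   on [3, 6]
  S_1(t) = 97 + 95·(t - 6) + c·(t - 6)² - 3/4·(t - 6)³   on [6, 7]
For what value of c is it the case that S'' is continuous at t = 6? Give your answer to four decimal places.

29.6667

S_0''(t) = 16/3 + 18·(t - 3), so S_0''(6) = 178/3. On the right, S_1''(6) = 2c, so c = 89/3.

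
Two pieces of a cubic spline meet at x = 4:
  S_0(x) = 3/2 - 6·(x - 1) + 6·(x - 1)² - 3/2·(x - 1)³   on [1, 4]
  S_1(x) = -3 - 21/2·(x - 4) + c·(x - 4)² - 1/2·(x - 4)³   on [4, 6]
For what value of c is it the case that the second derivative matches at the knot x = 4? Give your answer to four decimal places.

-7.5000

S_0''(x) = 12 - 9·(x - 1), so S_0''(4) = -15. On the right, S_1''(4) = 2c, so c = -15/2.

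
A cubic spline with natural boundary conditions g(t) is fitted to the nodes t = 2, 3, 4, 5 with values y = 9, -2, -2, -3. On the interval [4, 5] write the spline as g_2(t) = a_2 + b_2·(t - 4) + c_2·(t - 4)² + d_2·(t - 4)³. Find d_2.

1

Write m_i for g''(x_i). With h_i = 1, 1, 1 and divided differences Δ_i = -11, 0, -1, the continuity of g' gives the tridiagonal system
  1·m_0 + 4·m_1 + 1·m_2 = 6(Δ_1 - Δ_0) = 66
  1·m_1 + 4·m_2 + 1·m_3 = 6(Δ_2 - Δ_1) = -6
Natural end conditions: m_0 = m_3 = 0.
Forward elimination and back-substitution give m_0 = 0, m_1 = 18, m_2 = -6, m_3 = 0.
On [4, 5], with g_2(t) = a_2 + b_2·(t - 4) + c_2·(t - 4)² + d_2·(t - 4)³: c_2 = m_2/2 = -3, d_2 = (m_3 - m_2)/(6h_2) = 1, b_2 = Δ_2 - h_2(2m_2 + m_3)/6 = 1.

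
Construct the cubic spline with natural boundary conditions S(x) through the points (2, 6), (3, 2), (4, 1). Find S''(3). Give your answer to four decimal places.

Write M_i for S''(x_i). With h_i = 1, 1 and divided differences Δ_i = -4, -1, the continuity of S' gives the tridiagonal system
  1·M_0 + 4·M_1 + 1·M_2 = 6(Δ_1 - Δ_0) = 18
Natural end conditions: M_0 = M_2 = 0.
Forward elimination and back-substitution give M_0 = 0, M_1 = 9/2, M_2 = 0.

4.5000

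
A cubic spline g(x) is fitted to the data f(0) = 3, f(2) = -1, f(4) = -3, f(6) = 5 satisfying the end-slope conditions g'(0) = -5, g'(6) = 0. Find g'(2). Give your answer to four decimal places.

-1.6667

With M_i denoting the second derivative at x_i, h_i = 2, 2, 2, and Δ_i = (y_(i+1) − y_i)/h_i = -2, -1, 4:
  2·M_0 + 8·M_1 + 2·M_2 = 6(Δ_1 - Δ_0) = 6
  2·M_1 + 8·M_2 + 2·M_3 = 6(Δ_2 - Δ_1) = 30
Clamped end conditions give two more equations: 2h_0·M_0 + h_0·M_1 = 6(Δ_0 - g'(0)) = 18 and h_2·M_2 + 2h_2·M_3 = 6(g'(6) - Δ_2) = -24.
Hence M_0 = 17/3, M_1 = -7/3, M_2 = 20/3, M_3 = -28/3.
On [2, 4], g'(x) = b_1 + 2c_1·(x - 2) + 3d_1·(x - 2)² with b_1 = Δ_1 - h_1(2M_1 + M_2)/6 = -5/3, c_1 = M_1/2 = -7/6, d_1 = (M_2 - M_1)/(6h_1) = 3/4. So g'(2) = -5/3.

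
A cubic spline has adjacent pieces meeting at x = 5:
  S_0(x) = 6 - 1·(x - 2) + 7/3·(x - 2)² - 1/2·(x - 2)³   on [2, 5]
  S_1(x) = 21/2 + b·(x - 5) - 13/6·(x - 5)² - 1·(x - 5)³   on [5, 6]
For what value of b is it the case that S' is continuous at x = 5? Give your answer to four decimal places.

-0.5000

S_0'(x) = -1 + 14/3·(x - 2) - 3/2·(x - 2)², so S_0'(5) = -1/2. On the right, S_1'(5) = b, so b = -1/2.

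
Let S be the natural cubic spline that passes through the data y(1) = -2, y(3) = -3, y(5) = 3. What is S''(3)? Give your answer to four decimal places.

Put m_i = S'' at the i-th knot. Here h = (2, 2) and Δ = (-1/2, 3), so the interior equations h_(i-1)·m_(i-1) + 2(h_(i-1)+h_i)·m_i + h_i·m_(i+1) = 6(Δ_i − Δ_(i-1)) read
  2·m_0 + 8·m_1 + 2·m_2 = 6(Δ_1 - Δ_0) = 21
Natural end conditions: m_0 = m_2 = 0.
Hence m_0 = 0, m_1 = 21/8, m_2 = 0.

2.6250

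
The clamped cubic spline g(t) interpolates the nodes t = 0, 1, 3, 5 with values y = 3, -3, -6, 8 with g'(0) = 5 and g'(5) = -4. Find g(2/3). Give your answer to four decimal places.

0.3591

Let m_i = g''(x_i). Step sizes h_i = 1, 2, 2; slopes of the chords Δ_i = (y_(i+1) - y_i)/h_i = -6, -3/2, 7.
  1·m_0 + 6·m_1 + 2·m_2 = 6(Δ_1 - Δ_0) = 27
  2·m_1 + 8·m_2 + 2·m_3 = 6(Δ_2 - Δ_1) = 51
Clamped end conditions give two more equations: 2h_0·m_0 + h_0·m_1 = 6(Δ_0 - g'(0)) = -66 and h_2·m_2 + 2h_2·m_3 = 6(g'(5) - Δ_2) = -66.
Solving: m_0 = -843/23, m_1 = 168/23, m_2 = 228/23, m_3 = -987/46.
On [0, 1], g(t) = 3 + 5·t - 843/46·t² + 337/46·t³.
With t = 2/3: g(2/3) = 223/621.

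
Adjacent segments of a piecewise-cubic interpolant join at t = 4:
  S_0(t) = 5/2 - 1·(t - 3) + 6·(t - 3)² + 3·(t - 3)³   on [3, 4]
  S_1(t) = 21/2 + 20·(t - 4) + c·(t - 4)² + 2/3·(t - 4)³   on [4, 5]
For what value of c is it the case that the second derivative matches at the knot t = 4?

S_0''(t) = 12 + 18·(t - 3), so S_0''(4) = 30. On the right, S_1''(4) = 2c, so c = 15.

15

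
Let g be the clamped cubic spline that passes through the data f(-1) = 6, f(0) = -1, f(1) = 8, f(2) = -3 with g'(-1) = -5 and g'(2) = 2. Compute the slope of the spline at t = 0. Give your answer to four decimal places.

3.4667

Let σ_i = g''(x_i). Step sizes h_i = 1, 1, 1; slopes of the chords Δ_i = (y_(i+1) - y_i)/h_i = -7, 9, -11.
  1·σ_0 + 4·σ_1 + 1·σ_2 = 6(Δ_1 - Δ_0) = 96
  1·σ_1 + 4·σ_2 + 1·σ_3 = 6(Δ_2 - Δ_1) = -120
Clamped end conditions give two more equations: 2h_0·σ_0 + h_0·σ_1 = 6(Δ_0 - g'(-1)) = -12 and h_2·σ_2 + 2h_2·σ_3 = 6(g'(2) - Δ_2) = 78.
Forward elimination and back-substitution give σ_0 = -434/15, σ_1 = 688/15, σ_2 = -878/15, σ_3 = 1024/15.
On [0, 1], g'(t) = b_1 + 2c_1·t + 3d_1·t² with b_1 = Δ_1 - h_1(2σ_1 + σ_2)/6 = 52/15, c_1 = σ_1/2 = 344/15, d_1 = (σ_2 - σ_1)/(6h_1) = -87/5. So g'(0) = 52/15.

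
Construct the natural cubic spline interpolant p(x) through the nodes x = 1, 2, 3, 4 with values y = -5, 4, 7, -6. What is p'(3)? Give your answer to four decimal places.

Put M_i = p'' at the i-th knot. Here h = (1, 1, 1) and Δ = (9, 3, -13), so the interior equations h_(i-1)·M_(i-1) + 2(h_(i-1)+h_i)·M_i + h_i·M_(i+1) = 6(Δ_i − Δ_(i-1)) read
  1·M_0 + 4·M_1 + 1·M_2 = 6(Δ_1 - Δ_0) = -36
  1·M_1 + 4·M_2 + 1·M_3 = 6(Δ_2 - Δ_1) = -96
Natural end conditions: M_0 = M_3 = 0.
Hence M_0 = 0, M_1 = -16/5, M_2 = -116/5, M_3 = 0.
On [3, 4], p'(x) = b_2 + 2c_2·(x - 3) + 3d_2·(x - 3)² with b_2 = Δ_2 - h_2(2M_2 + M_3)/6 = -79/15, c_2 = M_2/2 = -58/5, d_2 = (M_3 - M_2)/(6h_2) = 58/15. So p'(3) = -79/15.

-5.2667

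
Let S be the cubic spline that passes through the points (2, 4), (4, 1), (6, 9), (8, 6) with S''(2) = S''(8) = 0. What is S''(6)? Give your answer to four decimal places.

Let σ_i = S''(x_i). Step sizes h_i = 2, 2, 2; slopes of the chords Δ_i = (y_(i+1) - y_i)/h_i = -3/2, 4, -3/2.
  2·σ_0 + 8·σ_1 + 2·σ_2 = 6(Δ_1 - Δ_0) = 33
  2·σ_1 + 8·σ_2 + 2·σ_3 = 6(Δ_2 - Δ_1) = -33
Natural end conditions: σ_0 = σ_3 = 0.
Forward elimination and back-substitution give σ_0 = 0, σ_1 = 11/2, σ_2 = -11/2, σ_3 = 0.

-5.5000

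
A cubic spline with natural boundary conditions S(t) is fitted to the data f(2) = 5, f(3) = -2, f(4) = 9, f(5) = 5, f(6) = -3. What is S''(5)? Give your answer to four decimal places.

1.9286

Let σ_i = S''(x_i). Step sizes h_i = 1, 1, 1, 1; slopes of the chords Δ_i = (y_(i+1) - y_i)/h_i = -7, 11, -4, -8.
  1·σ_0 + 4·σ_1 + 1·σ_2 = 6(Δ_1 - Δ_0) = 108
  1·σ_1 + 4·σ_2 + 1·σ_3 = 6(Δ_2 - Δ_1) = -90
  1·σ_2 + 4·σ_3 + 1·σ_4 = 6(Δ_3 - Δ_2) = -24
Natural end conditions: σ_0 = σ_4 = 0.
Hence σ_0 = 0, σ_1 = 489/14, σ_2 = -222/7, σ_3 = 27/14, σ_4 = 0.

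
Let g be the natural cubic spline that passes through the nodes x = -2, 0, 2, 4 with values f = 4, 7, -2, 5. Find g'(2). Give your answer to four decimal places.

-1.5667

Put m_i = g'' at the i-th knot. Here h = (2, 2, 2) and Δ = (3/2, -9/2, 7/2), so the interior equations h_(i-1)·m_(i-1) + 2(h_(i-1)+h_i)·m_i + h_i·m_(i+1) = 6(Δ_i − Δ_(i-1)) read
  2·m_0 + 8·m_1 + 2·m_2 = 6(Δ_1 - Δ_0) = -36
  2·m_1 + 8·m_2 + 2·m_3 = 6(Δ_2 - Δ_1) = 48
Natural end conditions: m_0 = m_3 = 0.
Solving: m_0 = 0, m_1 = -32/5, m_2 = 38/5, m_3 = 0.
On [2, 4], g'(x) = b_2 + 2c_2·(x - 2) + 3d_2·(x - 2)² with b_2 = Δ_2 - h_2(2m_2 + m_3)/6 = -47/30, c_2 = m_2/2 = 19/5, d_2 = (m_3 - m_2)/(6h_2) = -19/30. So g'(2) = -47/30.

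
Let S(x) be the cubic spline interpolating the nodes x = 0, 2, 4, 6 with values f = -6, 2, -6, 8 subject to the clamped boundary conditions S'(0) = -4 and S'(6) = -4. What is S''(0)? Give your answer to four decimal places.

With M_i denoting the second derivative at x_i, h_i = 2, 2, 2, and Δ_i = (y_(i+1) − y_i)/h_i = 4, -4, 7:
  2·M_0 + 8·M_1 + 2·M_2 = 6(Δ_1 - Δ_0) = -48
  2·M_1 + 8·M_2 + 2·M_3 = 6(Δ_2 - Δ_1) = 66
Clamped end conditions give two more equations: 2h_0·M_0 + h_0·M_1 = 6(Δ_0 - S'(0)) = 48 and h_2·M_2 + 2h_2·M_3 = 6(S'(6) - Δ_2) = -66.
Forward elimination and back-substitution give M_0 = 99/5, M_1 = -78/5, M_2 = 93/5, M_3 = -129/5.

19.8000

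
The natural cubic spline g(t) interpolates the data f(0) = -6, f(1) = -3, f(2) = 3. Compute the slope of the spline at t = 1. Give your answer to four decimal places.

4.5000

Let σ_i = g''(x_i). Step sizes h_i = 1, 1; slopes of the chords Δ_i = (y_(i+1) - y_i)/h_i = 3, 6.
  1·σ_0 + 4·σ_1 + 1·σ_2 = 6(Δ_1 - Δ_0) = 18
Natural end conditions: σ_0 = σ_2 = 0.
Forward elimination and back-substitution give σ_0 = 0, σ_1 = 9/2, σ_2 = 0.
On [1, 2], g'(t) = b_1 + 2c_1·(t - 1) + 3d_1·(t - 1)² with b_1 = Δ_1 - h_1(2σ_1 + σ_2)/6 = 9/2, c_1 = σ_1/2 = 9/4, d_1 = (σ_2 - σ_1)/(6h_1) = -3/4. So g'(1) = 9/2.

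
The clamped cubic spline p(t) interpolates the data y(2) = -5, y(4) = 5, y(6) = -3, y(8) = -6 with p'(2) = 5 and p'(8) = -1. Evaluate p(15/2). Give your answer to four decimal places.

-5.6250

With σ_i denoting the second derivative at x_i, h_i = 2, 2, 2, and Δ_i = (y_(i+1) − y_i)/h_i = 5, -4, -3/2:
  2·σ_0 + 8·σ_1 + 2·σ_2 = 6(Δ_1 - Δ_0) = -54
  2·σ_1 + 8·σ_2 + 2·σ_3 = 6(Δ_2 - Δ_1) = 15
Clamped end conditions give two more equations: 2h_0·σ_0 + h_0·σ_1 = 6(Δ_0 - p'(2)) = 0 and h_2·σ_2 + 2h_2·σ_3 = 6(p'(8) - Δ_2) = 3.
Solving the tridiagonal system: σ_0 = 9/2, σ_1 = -9, σ_2 = 9/2, σ_3 = -3/2.
On [6, 8], p(t) = -3 - 4·(t - 6) + 9/4·(t - 6)² - 1/2·(t - 6)³.
With (t - 6) = 3/2: p(15/2) = -45/8.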